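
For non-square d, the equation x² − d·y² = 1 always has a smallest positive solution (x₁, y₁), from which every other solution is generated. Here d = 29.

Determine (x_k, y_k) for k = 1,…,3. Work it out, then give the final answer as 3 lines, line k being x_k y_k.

d=29: √d = [5; 2,1,1,2,10] (ℓ=5, odd), read p_9/q_9
i=0: a=5 ⇒ p=5, q=1
i=1: a=2 ⇒ p=11, q=2
…
i=5: a=10 ⇒ p=727, q=135
…
i=8: a=1 ⇒ p=3775, q=701
i=9: a=2 ⇒ p=9801, q=1820
fundamental: x₁=9801, y₁=1820  (since 96059601 − 29·3312400 = 1)
k=2:  x_2 = 9801·9801+29·1820·1820 = 192119201,  y_2 = 9801·1820+1820·9801 = 35675640
k=3:  x_3 = 9801·192119201+29·1820·35675640 = 3765920568201,  y_3 = 9801·35675640+1820·192119201 = 699313893460

9801 1820
192119201 35675640
3765920568201 699313893460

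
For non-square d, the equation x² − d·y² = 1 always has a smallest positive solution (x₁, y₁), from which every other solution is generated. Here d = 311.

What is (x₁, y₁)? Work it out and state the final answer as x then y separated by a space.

√311 = [17; 1,1,1,2,1,…,1,1,34, …], period ℓ=16 (even) → k=15
a_0=17:  p_0=17·1+0=17,  q_0=17·0+1=1
…
a_2=1:  p_2=1·18+17=35,  q_2=1·1+1=2
a_3=1:  p_3=1·35+18=53,  q_3=1·2+1=3
…
a_8=17:  p_8=17·4109+1305=71158,  q_8=17·233+74=4035
…
a_11=1:  p_11=1·1376656+217583=1594239,  q_11=1·78063+12338=90401
…
a_13=1:  p_13=1·4565134+1594239=6159373,  q_13=1·258865+90401=349266
a_14=1:  p_14=1·6159373+4565134=10724507,  q_14=1·349266+258865=608131
a_15=1:  p_15=1·10724507+6159373=16883880,  q_15=1·608131+349266=957397
→ (16883880, 957397).  Check: 16883880²=285065403854400, 311·957397²=285065403854399, difference 1.

16883880 957397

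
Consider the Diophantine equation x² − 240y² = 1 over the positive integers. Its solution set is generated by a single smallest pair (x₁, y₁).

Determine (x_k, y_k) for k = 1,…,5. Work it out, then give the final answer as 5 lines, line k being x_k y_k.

√240 = [15; 2,30, …], period ℓ=2 (even) → k=1
k=0  a_k=15  p_k/q_k = 15/1
k=1  a_k=2  p_k/q_k = 31/2
(x₁, y₁) = (31, 2);  31² − 240·2² = 1 ✓
k=2:  x_2 = 31·31+240·2·2 = 1921,  y_2 = 31·2+2·31 = 124
k=3:  x_3 = 31·1921+240·2·124 = 119071,  y_3 = 31·124+2·1921 = 7686
k=4:  x_4 = 31·119071+240·2·7686 = 7380481,  y_4 = 31·7686+2·119071 = 476408
k=5:  x_5 = 31·7380481+240·2·476408 = 457470751,  y_5 = 31·476408+2·7380481 = 29529610

31 2
1921 124
119071 7686
7380481 476408
457470751 29529610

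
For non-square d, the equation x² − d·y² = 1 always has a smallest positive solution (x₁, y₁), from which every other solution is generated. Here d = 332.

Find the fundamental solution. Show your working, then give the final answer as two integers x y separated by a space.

13447 738

√332 → a₀=18, period (4,1,1,8,1,1,4,36); ℓ=8 even so k=7
i=0: a=18 ⇒ p=18, q=1
i=1: a=4 ⇒ p=73, q=4
i=2: a=1 ⇒ p=91, q=5
i=3: a=1 ⇒ p=164, q=9
i=4: a=8 ⇒ p=1403, q=77
i=5: a=1 ⇒ p=1567, q=86
i=6: a=1 ⇒ p=2970, q=163
i=7: a=4 ⇒ p=13447, q=738
→ (13447, 738).  Check: 13447²=180821809, 332·738²=180821808, difference 1.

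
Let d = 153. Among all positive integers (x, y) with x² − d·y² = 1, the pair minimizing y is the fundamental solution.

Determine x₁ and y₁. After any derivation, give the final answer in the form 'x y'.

[12; 2,1,2,2,2,1,2,24] for √153; ℓ=8 ⇒ convergent index 7
step 0: (12, 1)  from 12·(1,0) + (0,1)
…
step 2: (37, 3)  from 1·(25,2) + (12,1)
…
step 4: (235, 19)  from 2·(99,8) + (37,3)
step 5: (569, 46)  from 2·(235,19) + (99,8)
step 6: (804, 65)  from 1·(569,46) + (235,19)
step 7: (2177, 176)  from 2·(804,65) + (569,46)
(x₁, y₁) = (2177, 176);  2177² − 153·176² = 1 ✓

2177 176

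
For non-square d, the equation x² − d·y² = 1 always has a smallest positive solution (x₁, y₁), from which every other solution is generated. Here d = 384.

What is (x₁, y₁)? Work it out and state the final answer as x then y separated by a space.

4801 245

[19; 1,1,2,9,2,1,1,38] for √384; ℓ=8 ⇒ convergent index 7
i=0: a=19 ⇒ p=19, q=1
i=1: a=1 ⇒ p=20, q=1
i=2: a=1 ⇒ p=39, q=2
…
i=4: a=9 ⇒ p=921, q=47
…
i=6: a=1 ⇒ p=2861, q=146
i=7: a=1 ⇒ p=4801, q=245
fundamental: x₁=4801, y₁=245  (since 23049601 − 384·60025 = 1)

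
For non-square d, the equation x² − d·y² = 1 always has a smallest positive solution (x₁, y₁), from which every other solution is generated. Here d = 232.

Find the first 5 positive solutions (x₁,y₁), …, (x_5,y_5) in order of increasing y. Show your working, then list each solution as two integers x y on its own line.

19603 1287
768555217 50458122
30131975818099 1978261129845
1181354243155834177 77559705806244948
46316174427035658925363 3040805823861378301443

[15; 4,3,7,3,4,30] for √232; ℓ=6 ⇒ convergent index 5
k=0  a_k=15  p_k/q_k = 15/1
…
k=2  a_k=3  p_k/q_k = 198/13
…
k=4  a_k=3  p_k/q_k = 4539/298
k=5  a_k=4  p_k/q_k = 19603/1287
(x₁, y₁) = (19603, 1287);  19603² − 232·1287² = 1 ✓
(x_2, y_2) = (19603·19603 + 232·1287·1287, 19603·1287 + 1287·19603) = (768555217, 50458122)
(x_3, y_3) = (19603·768555217 + 232·1287·50458122, 19603·50458122 + 1287·768555217) = (30131975818099, 1978261129845)
(x_4, y_4) = (19603·30131975818099 + 232·1287·1978261129845, 19603·1978261129845 + 1287·30131975818099) = (1181354243155834177, 77559705806244948)
(x_5, y_5) = (19603·1181354243155834177 + 232·1287·77559705806244948, 19603·77559705806244948 + 1287·1181354243155834177) = (46316174427035658925363, 3040805823861378301443)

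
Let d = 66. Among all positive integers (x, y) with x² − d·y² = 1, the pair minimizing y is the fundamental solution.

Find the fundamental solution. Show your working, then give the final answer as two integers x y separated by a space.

d=66: √d = [8; 8,16] (ℓ=2, even), read p_1/q_1
i=0: a=8 ⇒ p=8, q=1
i=1: a=8 ⇒ p=65, q=8
(x₁, y₁) = (65, 8);  65² − 66·8² = 1 ✓

65 8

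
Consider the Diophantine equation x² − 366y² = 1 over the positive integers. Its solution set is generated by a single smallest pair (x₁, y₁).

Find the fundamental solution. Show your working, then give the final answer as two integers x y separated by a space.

907925 47458

√366 = [19; 7,1,1,1,2,12,2,1,1,1,7,38, …], period ℓ=12 (even) → k=11
i=0: a=19 ⇒ p=19, q=1
…
i=10: a=1 ⇒ p=119053, q=6223
i=11: a=7 ⇒ p=907925, q=47458
fundamental: x₁=907925, y₁=47458  (since 824327805625 − 366·2252261764 = 1)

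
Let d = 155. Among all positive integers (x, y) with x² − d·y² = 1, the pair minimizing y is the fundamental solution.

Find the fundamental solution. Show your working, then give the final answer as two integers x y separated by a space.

249 20

d=155: √d = [12; 2,4,2,24] (ℓ=4, even), read p_3/q_3
i=0: a=12 ⇒ p=12, q=1
…
i=2: a=4 ⇒ p=112, q=9
i=3: a=2 ⇒ p=249, q=20
→ (249, 20).  Check: 249²=62001, 155·20²=62000, difference 1.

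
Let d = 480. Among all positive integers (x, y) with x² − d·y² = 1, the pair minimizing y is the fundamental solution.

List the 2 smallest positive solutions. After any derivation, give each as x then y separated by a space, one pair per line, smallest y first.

241 11
116161 5302

d=480: √d = [21; 1,9,1,42] (ℓ=4, even), read p_3/q_3
a_0=21:  p_0=21·1+0=21,  q_0=21·0+1=1
…
a_2=9:  p_2=9·22+21=219,  q_2=9·1+1=10
a_3=1:  p_3=1·219+22=241,  q_3=1·10+1=11
(x₁, y₁) = (241, 11);  241² − 480·11² = 1 ✓
(x_2, y_2) = (241·241 + 480·11·11, 241·11 + 11·241) = (116161, 5302)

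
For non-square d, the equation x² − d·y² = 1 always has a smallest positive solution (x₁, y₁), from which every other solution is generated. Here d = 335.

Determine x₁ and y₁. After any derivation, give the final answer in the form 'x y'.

604 33

√335 = [18; 3,3,3,36, …], period ℓ=4 (even) → k=3
step 0: (18, 1)  from 18·(1,0) + (0,1)
step 1: (55, 3)  from 3·(18,1) + (1,0)
step 2: (183, 10)  from 3·(55,3) + (18,1)
step 3: (604, 33)  from 3·(183,10) + (55,3)
→ (604, 33).  Check: 604²=364816, 335·33²=364815, difference 1.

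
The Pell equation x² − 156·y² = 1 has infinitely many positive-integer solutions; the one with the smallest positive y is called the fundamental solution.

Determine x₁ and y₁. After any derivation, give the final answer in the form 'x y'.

25 2

√156 → a₀=12, period (2,24); ℓ=2 even so k=1
i=0: a=12 ⇒ p=12, q=1
i=1: a=2 ⇒ p=25, q=2
fundamental: x₁=25, y₁=2  (since 625 − 156·4 = 1)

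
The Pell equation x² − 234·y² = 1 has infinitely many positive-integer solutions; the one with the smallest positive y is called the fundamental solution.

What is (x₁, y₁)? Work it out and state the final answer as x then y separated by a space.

√234 = [15; 3,2,1,2,1,2,3,30, …], period ℓ=8 (even) → k=7
k=0  a_k=15  p_k/q_k = 15/1
k=1  a_k=3  p_k/q_k = 46/3
…
k=3  a_k=1  p_k/q_k = 153/10
k=4  a_k=2  p_k/q_k = 413/27
…
k=6  a_k=2  p_k/q_k = 1545/101
k=7  a_k=3  p_k/q_k = 5201/340
→ (5201, 340).  Check: 5201²=27050401, 234·340²=27050400, difference 1.

5201 340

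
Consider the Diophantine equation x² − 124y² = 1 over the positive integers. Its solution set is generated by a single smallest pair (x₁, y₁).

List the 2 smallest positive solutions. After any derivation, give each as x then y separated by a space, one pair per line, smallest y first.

d=124: √d = [11; 7,2,1,1,1,…,2,7,22] (ℓ=16, even), read p_15/q_15
step 0: (11, 1)  from 11·(1,0) + (0,1)
step 1: (78, 7)  from 7·(11,1) + (1,0)
step 2: (167, 15)  from 2·(78,7) + (11,1)
step 3: (245, 22)  from 1·(167,15) + (78,7)
step 4: (412, 37)  from 1·(245,22) + (167,15)
step 5: (657, 59)  from 1·(412,37) + (245,22)
step 6: (2383, 214)  from 3·(657,59) + (412,37)
step 7: (3040, 273)  from 1·(2383,214) + (657,59)
step 8: (14543, 1306)  from 4·(3040,273) + (2383,214)
step 9: (17583, 1579)  from 1·(14543,1306) + (3040,273)
…
step 14: (626251, 56239)  from 2·(237042,21287) + (152167,13665)
step 15: (4620799, 414960)  from 7·(626251,56239) + (237042,21287)
fundamental: x₁=4620799, y₁=414960  (since 21351783398401 − 124·172191801600 = 1)
(x_2, y_2) = (4620799·4620799 + 124·414960·414960, 4620799·414960 + 414960·4620799) = (42703566796801, 3834893506080)

4620799 414960
42703566796801 3834893506080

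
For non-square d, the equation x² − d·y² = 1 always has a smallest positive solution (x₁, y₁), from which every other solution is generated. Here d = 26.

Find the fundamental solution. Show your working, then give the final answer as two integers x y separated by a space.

[5; 10] for √26; ℓ=1 ⇒ convergent index 1
k=0  a_k=5  p_k/q_k = 5/1
k=1  a_k=10  p_k/q_k = 51/10
(x₁, y₁) = (51, 10);  51² − 26·10² = 1 ✓

51 10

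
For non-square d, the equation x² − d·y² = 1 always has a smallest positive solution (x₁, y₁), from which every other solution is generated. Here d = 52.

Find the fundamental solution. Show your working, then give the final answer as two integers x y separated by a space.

√52 → a₀=7, period (4,1,2,1,4,14); ℓ=6 even so k=5
step 0: (7, 1)  from 7·(1,0) + (0,1)
…
step 4: (137, 19)  from 1·(101,14) + (36,5)
step 5: (649, 90)  from 4·(137,19) + (101,14)
fundamental: x₁=649, y₁=90  (since 421201 − 52·8100 = 1)

649 90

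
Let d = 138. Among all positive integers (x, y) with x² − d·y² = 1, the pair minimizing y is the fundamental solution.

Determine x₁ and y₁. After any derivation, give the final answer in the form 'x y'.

47 4

d=138: √d = [11; 1,2,1,22] (ℓ=4, even), read p_3/q_3
k=0  a_k=11  p_k/q_k = 11/1
k=1  a_k=1  p_k/q_k = 12/1
k=2  a_k=2  p_k/q_k = 35/3
k=3  a_k=1  p_k/q_k = 47/4
(x₁, y₁) = (47, 4);  47² − 138·4² = 1 ✓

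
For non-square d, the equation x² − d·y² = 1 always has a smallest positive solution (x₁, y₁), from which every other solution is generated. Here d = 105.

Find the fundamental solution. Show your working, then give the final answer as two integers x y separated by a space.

41 4

√105 = [10; 4,20, …], period ℓ=2 (even) → k=1
step 0: (10, 1)  from 10·(1,0) + (0,1)
step 1: (41, 4)  from 4·(10,1) + (1,0)
→ (41, 4).  Check: 41²=1681, 105·4²=1680, difference 1.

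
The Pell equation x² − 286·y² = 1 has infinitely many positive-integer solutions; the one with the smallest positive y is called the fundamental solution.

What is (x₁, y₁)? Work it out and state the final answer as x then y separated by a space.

561835 33222

√286 → a₀=16, period (1,10,3,3,2,3,3,10,1,32); ℓ=10 even so k=9
i=0: a=16 ⇒ p=16, q=1
…
i=2: a=10 ⇒ p=186, q=11
i=3: a=3 ⇒ p=575, q=34
i=4: a=3 ⇒ p=1911, q=113
i=5: a=2 ⇒ p=4397, q=260
i=6: a=3 ⇒ p=15102, q=893
i=7: a=3 ⇒ p=49703, q=2939
i=8: a=10 ⇒ p=512132, q=30283
i=9: a=1 ⇒ p=561835, q=33222
(x₁, y₁) = (561835, 33222);  561835² − 286·33222² = 1 ✓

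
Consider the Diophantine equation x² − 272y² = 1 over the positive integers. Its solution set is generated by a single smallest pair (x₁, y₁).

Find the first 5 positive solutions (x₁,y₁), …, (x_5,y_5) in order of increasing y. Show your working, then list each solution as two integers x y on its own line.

33 2
2177 132
143649 8710
9478657 574728
625447713 37923338

√272 → a₀=16, period (2,32); ℓ=2 even so k=1
i=0: a=16 ⇒ p=16, q=1
i=1: a=2 ⇒ p=33, q=2
(x₁, y₁) = (33, 2);  33² − 272·2² = 1 ✓
(x_2, y_2) = (33·33 + 272·2·2, 33·2 + 2·33) = (2177, 132)
(x_3, y_3) = (33·2177 + 272·2·132, 33·132 + 2·2177) = (143649, 8710)
(x_4, y_4) = (33·143649 + 272·2·8710, 33·8710 + 2·143649) = (9478657, 574728)
(x_5, y_5) = (33·9478657 + 272·2·574728, 33·574728 + 2·9478657) = (625447713, 37923338)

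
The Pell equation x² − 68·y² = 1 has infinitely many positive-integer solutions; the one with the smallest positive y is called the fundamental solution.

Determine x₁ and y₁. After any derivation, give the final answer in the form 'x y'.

[8; 4,16] for √68; ℓ=2 ⇒ convergent index 1
i=0: a=8 ⇒ p=8, q=1
i=1: a=4 ⇒ p=33, q=4
→ (33, 4).  Check: 33²=1089, 68·4²=1088, difference 1.

33 4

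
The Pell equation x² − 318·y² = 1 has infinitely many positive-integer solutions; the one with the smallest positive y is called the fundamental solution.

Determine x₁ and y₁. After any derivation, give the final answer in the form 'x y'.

√318 = [17; 1,4,1,34, …], period ℓ=4 (even) → k=3
a_0=17:  p_0=17·1+0=17,  q_0=17·0+1=1
…
a_2=4:  p_2=4·18+17=89,  q_2=4·1+1=5
a_3=1:  p_3=1·89+18=107,  q_3=1·5+1=6
fundamental: x₁=107, y₁=6  (since 11449 − 318·36 = 1)

107 6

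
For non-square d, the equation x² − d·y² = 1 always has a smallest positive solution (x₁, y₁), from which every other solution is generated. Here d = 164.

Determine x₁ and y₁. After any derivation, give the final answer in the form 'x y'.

[12; 1,4,6,4,1,24] for √164; ℓ=6 ⇒ convergent index 5
step 0: (12, 1)  from 12·(1,0) + (0,1)
step 1: (13, 1)  from 1·(12,1) + (1,0)
step 2: (64, 5)  from 4·(13,1) + (12,1)
step 3: (397, 31)  from 6·(64,5) + (13,1)
step 4: (1652, 129)  from 4·(397,31) + (64,5)
step 5: (2049, 160)  from 1·(1652,129) + (397,31)
→ (2049, 160).  Check: 2049²=4198401, 164·160²=4198400, difference 1.

2049 160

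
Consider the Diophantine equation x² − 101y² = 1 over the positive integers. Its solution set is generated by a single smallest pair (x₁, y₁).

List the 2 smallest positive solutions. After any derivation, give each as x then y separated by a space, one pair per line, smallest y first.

201 20
80801 8040

d=101: √d = [10; 20] (ℓ=1, odd), read p_1/q_1
a_0=10:  p_0=10·1+0=10,  q_0=10·0+1=1
a_1=20:  p_1=20·10+1=201,  q_1=20·1+0=20
(x₁, y₁) = (201, 20);  201² − 101·20² = 1 ✓
(201+20√101)^2 = 80801 + 8040√101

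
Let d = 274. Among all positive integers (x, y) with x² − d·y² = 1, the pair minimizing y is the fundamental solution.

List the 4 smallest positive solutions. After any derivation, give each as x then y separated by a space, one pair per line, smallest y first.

3959299 239190
31352097142801 1894049455620
248264653730785753699 14998216231173381570
1965907990503261255572251201 118764845051735182903983240

d=274: √d = [16; 1,1,4,4,1,1,32] (ℓ=7, odd), read p_13/q_13
step 0: (16, 1)  from 16·(1,0) + (0,1)
step 1: (17, 1)  from 1·(16,1) + (1,0)
step 2: (33, 2)  from 1·(17,1) + (16,1)
step 3: (149, 9)  from 4·(33,2) + (17,1)
step 4: (629, 38)  from 4·(149,9) + (33,2)
step 5: (778, 47)  from 1·(629,38) + (149,9)
step 6: (1407, 85)  from 1·(778,47) + (629,38)
step 7: (45802, 2767)  from 32·(1407,85) + (778,47)
step 8: (47209, 2852)  from 1·(45802,2767) + (1407,85)
…
step 10: (419253, 25328)  from 4·(93011,5619) + (47209,2852)
step 11: (1770023, 106931)  from 4·(419253,25328) + (93011,5619)
step 12: (2189276, 132259)  from 1·(1770023,106931) + (419253,25328)
step 13: (3959299, 239190)  from 1·(2189276,132259) + (1770023,106931)
fundamental: x₁=3959299, y₁=239190  (since 15676048571401 − 274·57211856100 = 1)
(x_2, y_2) = (3959299·3959299 + 274·239190·239190, 3959299·239190 + 239190·3959299) = (31352097142801, 1894049455620)
(x_3, y_3) = (3959299·31352097142801 + 274·239190·1894049455620, 3959299·1894049455620 + 239190·31352097142801) = (248264653730785753699, 14998216231173381570)
(x_4, y_4) = (3959299·248264653730785753699 + 274·239190·14998216231173381570, 3959299·14998216231173381570 + 239190·248264653730785753699) = (1965907990503261255572251201, 118764845051735182903983240)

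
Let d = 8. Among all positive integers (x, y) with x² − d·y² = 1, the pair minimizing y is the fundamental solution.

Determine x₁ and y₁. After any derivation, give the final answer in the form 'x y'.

√8 = [2; 1,4, …], period ℓ=2 (even) → k=1
step 0: (2, 1)  from 2·(1,0) + (0,1)
step 1: (3, 1)  from 1·(2,1) + (1,0)
→ (3, 1).  Check: 3²=9, 8·1²=8, difference 1.

3 1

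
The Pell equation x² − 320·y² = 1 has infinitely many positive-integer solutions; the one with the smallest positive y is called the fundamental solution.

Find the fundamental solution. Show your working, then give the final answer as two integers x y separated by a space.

d=320: √d = [17; 1,7,1,34] (ℓ=4, even), read p_3/q_3
i=0: a=17 ⇒ p=17, q=1
…
i=2: a=7 ⇒ p=143, q=8
i=3: a=1 ⇒ p=161, q=9
(x₁, y₁) = (161, 9);  161² − 320·9² = 1 ✓

161 9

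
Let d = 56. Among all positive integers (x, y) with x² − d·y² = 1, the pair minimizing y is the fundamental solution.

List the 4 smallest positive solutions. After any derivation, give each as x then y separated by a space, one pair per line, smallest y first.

√56 → a₀=7, period (2,14); ℓ=2 even so k=1
k=0  a_k=7  p_k/q_k = 7/1
k=1  a_k=2  p_k/q_k = 15/2
→ (15, 2).  Check: 15²=225, 56·2²=224, difference 1.
(15+2√56)^2 = 449 + 60√56
(15+2√56)^3 = 13455 + 1798√56
(15+2√56)^4 = 403201 + 53880√56

15 2
449 60
13455 1798
403201 53880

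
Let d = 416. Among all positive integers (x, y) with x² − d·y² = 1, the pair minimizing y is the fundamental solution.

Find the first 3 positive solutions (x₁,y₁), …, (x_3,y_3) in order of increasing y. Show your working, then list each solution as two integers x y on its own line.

d=416: √d = [20; 2,1,1,9,1,1,2,40] (ℓ=8, even), read p_7/q_7
i=0: a=20 ⇒ p=20, q=1
i=1: a=2 ⇒ p=41, q=2
i=2: a=1 ⇒ p=61, q=3
i=3: a=1 ⇒ p=102, q=5
i=4: a=9 ⇒ p=979, q=48
i=5: a=1 ⇒ p=1081, q=53
i=6: a=1 ⇒ p=2060, q=101
i=7: a=2 ⇒ p=5201, q=255
→ (5201, 255).  Check: 5201²=27050401, 416·255²=27050400, difference 1.
(5201+255√416)^2 = 54100801 + 2652510√416
(5201+255√416)^3 = 562756526801 + 27591408765√416

5201 255
54100801 2652510
562756526801 27591408765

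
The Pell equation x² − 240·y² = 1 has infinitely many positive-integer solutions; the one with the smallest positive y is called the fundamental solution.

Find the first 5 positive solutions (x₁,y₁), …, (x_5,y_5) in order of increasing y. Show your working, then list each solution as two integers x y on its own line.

31 2
1921 124
119071 7686
7380481 476408
457470751 29529610

d=240: √d = [15; 2,30] (ℓ=2, even), read p_1/q_1
k=0  a_k=15  p_k/q_k = 15/1
k=1  a_k=2  p_k/q_k = 31/2
fundamental: x₁=31, y₁=2  (since 961 − 240·4 = 1)
k=2:  x_2 = 31·31+240·2·2 = 1921,  y_2 = 31·2+2·31 = 124
k=3:  x_3 = 31·1921+240·2·124 = 119071,  y_3 = 31·124+2·1921 = 7686
k=4:  x_4 = 31·119071+240·2·7686 = 7380481,  y_4 = 31·7686+2·119071 = 476408
k=5:  x_5 = 31·7380481+240·2·476408 = 457470751,  y_5 = 31·476408+2·7380481 = 29529610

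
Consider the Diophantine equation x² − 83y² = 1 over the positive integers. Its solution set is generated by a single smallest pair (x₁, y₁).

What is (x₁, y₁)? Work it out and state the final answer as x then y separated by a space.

82 9

√83 = [9; 9,18, …], period ℓ=2 (even) → k=1
k=0  a_k=9  p_k/q_k = 9/1
k=1  a_k=9  p_k/q_k = 82/9
→ (82, 9).  Check: 82²=6724, 83·9²=6723, difference 1.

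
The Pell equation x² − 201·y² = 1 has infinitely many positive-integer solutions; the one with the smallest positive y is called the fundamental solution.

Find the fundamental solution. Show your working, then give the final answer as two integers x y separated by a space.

√201 = [14; 5,1,1,1,2,…,1,5,28, …], period ℓ=14 (even) → k=13
k=0  a_k=14  p_k/q_k = 14/1
k=1  a_k=5  p_k/q_k = 71/5
k=2  a_k=1  p_k/q_k = 85/6
k=3  a_k=1  p_k/q_k = 156/11
…
k=6  a_k=1  p_k/q_k = 879/62
…
k=9  a_k=2  p_k/q_k = 24768/1747
k=10  a_k=1  p_k/q_k = 33317/2350
…
k=12  a_k=1  p_k/q_k = 91402/6447
k=13  a_k=5  p_k/q_k = 515095/36332
(x₁, y₁) = (515095, 36332);  515095² − 201·36332² = 1 ✓

515095 36332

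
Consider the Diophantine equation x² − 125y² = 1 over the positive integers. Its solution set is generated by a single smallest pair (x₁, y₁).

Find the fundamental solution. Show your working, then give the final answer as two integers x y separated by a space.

d=125: √d = [11; 5,1,1,5,22] (ℓ=5, odd), read p_9/q_9
i=0: a=11 ⇒ p=11, q=1
…
i=4: a=5 ⇒ p=682, q=61
…
i=6: a=5 ⇒ p=76317, q=6826
i=7: a=1 ⇒ p=91444, q=8179
i=8: a=1 ⇒ p=167761, q=15005
i=9: a=5 ⇒ p=930249, q=83204
→ (930249, 83204).  Check: 930249²=865363202001, 125·83204²=865363202000, difference 1.

930249 83204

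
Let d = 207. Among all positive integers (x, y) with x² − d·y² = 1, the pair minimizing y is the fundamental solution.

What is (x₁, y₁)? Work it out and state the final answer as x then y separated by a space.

1151 80

[14; 2,1,1,2,1,1,2,28] for √207; ℓ=8 ⇒ convergent index 7
a_0=14:  p_0=14·1+0=14,  q_0=14·0+1=1
a_1=2:  p_1=2·14+1=29,  q_1=2·1+0=2
a_2=1:  p_2=1·29+14=43,  q_2=1·2+1=3
…
a_4=2:  p_4=2·72+43=187,  q_4=2·5+3=13
…
a_6=1:  p_6=1·259+187=446,  q_6=1·18+13=31
a_7=2:  p_7=2·446+259=1151,  q_7=2·31+18=80
→ (1151, 80).  Check: 1151²=1324801, 207·80²=1324800, difference 1.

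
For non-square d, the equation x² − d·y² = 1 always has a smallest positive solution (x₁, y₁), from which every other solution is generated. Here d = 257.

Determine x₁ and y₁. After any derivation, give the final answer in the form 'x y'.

513 32

√257 = [16; 32, …], period ℓ=1 (odd) → k=1
a_0=16:  p_0=16·1+0=16,  q_0=16·0+1=1
a_1=32:  p_1=32·16+1=513,  q_1=32·1+0=32
fundamental: x₁=513, y₁=32  (since 263169 − 257·1024 = 1)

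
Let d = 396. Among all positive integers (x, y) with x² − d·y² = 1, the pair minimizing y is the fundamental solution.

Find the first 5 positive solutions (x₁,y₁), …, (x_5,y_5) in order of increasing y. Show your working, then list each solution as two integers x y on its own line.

√396 → a₀=19, period (1,8,1,38); ℓ=4 even so k=3
i=0: a=19 ⇒ p=19, q=1
i=1: a=1 ⇒ p=20, q=1
i=2: a=8 ⇒ p=179, q=9
i=3: a=1 ⇒ p=199, q=10
(x₁, y₁) = (199, 10);  199² − 396·10² = 1 ✓
(x_2, y_2) = (199·199 + 396·10·10, 199·10 + 10·199) = (79201, 3980)
(x_3, y_3) = (199·79201 + 396·10·3980, 199·3980 + 10·79201) = (31521799, 1584030)
(x_4, y_4) = (199·31521799 + 396·10·1584030, 199·1584030 + 10·31521799) = (12545596801, 630439960)
(x_5, y_5) = (199·12545596801 + 396·10·630439960, 199·630439960 + 10·12545596801) = (4993116004999, 250913520050)

199 10
79201 3980
31521799 1584030
12545596801 630439960
4993116004999 250913520050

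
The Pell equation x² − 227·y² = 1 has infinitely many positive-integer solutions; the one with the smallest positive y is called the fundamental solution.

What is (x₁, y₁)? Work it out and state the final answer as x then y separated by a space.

d=227: √d = [15; 15,30] (ℓ=2, even), read p_1/q_1
step 0: (15, 1)  from 15·(1,0) + (0,1)
step 1: (226, 15)  from 15·(15,1) + (1,0)
→ (226, 15).  Check: 226²=51076, 227·15²=51075, difference 1.

226 15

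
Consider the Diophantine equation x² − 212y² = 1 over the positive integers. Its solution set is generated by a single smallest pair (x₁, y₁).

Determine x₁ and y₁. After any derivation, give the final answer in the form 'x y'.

66249 4550

√212 → a₀=14, period (1,1,3,1,1,…,1,1,28); ℓ=14 even so k=13
i=0: a=14 ⇒ p=14, q=1
i=1: a=1 ⇒ p=15, q=1
i=2: a=1 ⇒ p=29, q=2
…
i=4: a=1 ⇒ p=131, q=9
…
i=9: a=1 ⇒ p=5198, q=357
…
i=11: a=3 ⇒ p=29135, q=2001
i=12: a=1 ⇒ p=37114, q=2549
i=13: a=1 ⇒ p=66249, q=4550
(x₁, y₁) = (66249, 4550);  66249² − 212·4550² = 1 ✓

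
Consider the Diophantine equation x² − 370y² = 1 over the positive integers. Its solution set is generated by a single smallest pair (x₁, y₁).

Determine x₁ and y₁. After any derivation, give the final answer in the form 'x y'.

√370 = [19; 4,4,38, …], period ℓ=3 (odd) → k=5
k=0  a_k=19  p_k/q_k = 19/1
k=1  a_k=4  p_k/q_k = 77/4
k=2  a_k=4  p_k/q_k = 327/17
…
k=4  a_k=4  p_k/q_k = 50339/2617
k=5  a_k=4  p_k/q_k = 213859/11118
fundamental: x₁=213859, y₁=11118  (since 45735671881 − 370·123609924 = 1)

213859 11118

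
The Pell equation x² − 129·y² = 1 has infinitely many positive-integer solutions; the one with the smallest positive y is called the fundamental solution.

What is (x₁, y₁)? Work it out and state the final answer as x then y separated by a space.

16855 1484

√129 → a₀=11, period (2,1,3,1,6,1,3,1,2,22); ℓ=10 even so k=9
a_0=11:  p_0=11·1+0=11,  q_0=11·0+1=1
a_1=2:  p_1=2·11+1=23,  q_1=2·1+0=2
a_2=1:  p_2=1·23+11=34,  q_2=1·2+1=3
a_3=3:  p_3=3·34+23=125,  q_3=3·3+2=11
…
a_6=1:  p_6=1·1079+159=1238,  q_6=1·95+14=109
…
a_8=1:  p_8=1·4793+1238=6031,  q_8=1·422+109=531
a_9=2:  p_9=2·6031+4793=16855,  q_9=2·531+422=1484
(x₁, y₁) = (16855, 1484);  16855² − 129·1484² = 1 ✓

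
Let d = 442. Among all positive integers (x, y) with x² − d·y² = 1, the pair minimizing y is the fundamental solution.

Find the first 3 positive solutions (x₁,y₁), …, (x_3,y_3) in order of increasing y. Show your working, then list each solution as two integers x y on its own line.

[21; 42] for √442; ℓ=1 ⇒ convergent index 1
step 0: (21, 1)  from 21·(1,0) + (0,1)
step 1: (883, 42)  from 42·(21,1) + (1,0)
→ (883, 42).  Check: 883²=779689, 442·42²=779688, difference 1.
(883+42√442)^2 = 1559377 + 74172√442
(883+42√442)^3 = 2753858899 + 130987710√442

883 42
1559377 74172
2753858899 130987710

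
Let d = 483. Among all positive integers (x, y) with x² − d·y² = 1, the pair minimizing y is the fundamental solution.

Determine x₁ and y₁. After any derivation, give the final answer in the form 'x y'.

22 1

d=483: √d = [21; 1,42] (ℓ=2, even), read p_1/q_1
i=0: a=21 ⇒ p=21, q=1
i=1: a=1 ⇒ p=22, q=1
→ (22, 1).  Check: 22²=484, 483·1²=483, difference 1.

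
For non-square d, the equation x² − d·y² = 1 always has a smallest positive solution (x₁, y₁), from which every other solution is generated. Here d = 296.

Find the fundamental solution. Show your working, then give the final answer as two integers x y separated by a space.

3699 215

√296 = [17; 4,1,7,1,4,34, …], period ℓ=6 (even) → k=5
a_0=17:  p_0=17·1+0=17,  q_0=17·0+1=1
a_1=4:  p_1=4·17+1=69,  q_1=4·1+0=4
a_2=1:  p_2=1·69+17=86,  q_2=1·4+1=5
a_3=7:  p_3=7·86+69=671,  q_3=7·5+4=39
a_4=1:  p_4=1·671+86=757,  q_4=1·39+5=44
a_5=4:  p_5=4·757+671=3699,  q_5=4·44+39=215
fundamental: x₁=3699, y₁=215  (since 13682601 − 296·46225 = 1)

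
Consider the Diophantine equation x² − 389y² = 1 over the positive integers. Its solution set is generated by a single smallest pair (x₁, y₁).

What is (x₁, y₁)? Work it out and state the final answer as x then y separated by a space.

3287049 166660

d=389: √d = [19; 1,2,1,1,1,1,2,1,38] (ℓ=9, odd), read p_17/q_17
step 0: (19, 1)  from 19·(1,0) + (0,1)
…
step 2: (59, 3)  from 2·(20,1) + (19,1)
…
step 4: (138, 7)  from 1·(79,4) + (59,3)
step 5: (217, 11)  from 1·(138,7) + (79,4)
step 6: (355, 18)  from 1·(217,11) + (138,7)
…
step 8: (1282, 65)  from 1·(927,47) + (355,18)
step 9: (49643, 2517)  from 38·(1282,65) + (927,47)
step 10: (50925, 2582)  from 1·(49643,2517) + (1282,65)
…
step 16: (2376809, 120509)  from 2·(910240,46151) + (556329,28207)
step 17: (3287049, 166660)  from 1·(2376809,120509) + (910240,46151)
→ (3287049, 166660).  Check: 3287049²=10804691128401, 389·166660²=10804691128400, difference 1.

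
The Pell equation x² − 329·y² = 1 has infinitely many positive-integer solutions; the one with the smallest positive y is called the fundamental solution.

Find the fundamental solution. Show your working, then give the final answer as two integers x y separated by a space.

2376415 131016

√329 = [18; 7,4,2,1,1,4,1,1,2,4,7,36, …], period ℓ=12 (even) → k=11
k=0  a_k=18  p_k/q_k = 18/1
…
k=2  a_k=4  p_k/q_k = 526/29
k=3  a_k=2  p_k/q_k = 1179/65
k=4  a_k=1  p_k/q_k = 1705/94
…
k=6  a_k=4  p_k/q_k = 13241/730
k=7  a_k=1  p_k/q_k = 16125/889
k=8  a_k=1  p_k/q_k = 29366/1619
k=9  a_k=2  p_k/q_k = 74857/4127
k=10  a_k=4  p_k/q_k = 328794/18127
k=11  a_k=7  p_k/q_k = 2376415/131016
fundamental: x₁=2376415, y₁=131016  (since 5647348252225 − 329·17165192256 = 1)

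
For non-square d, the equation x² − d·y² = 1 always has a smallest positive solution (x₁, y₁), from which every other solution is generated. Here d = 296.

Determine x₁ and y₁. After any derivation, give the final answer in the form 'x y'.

d=296: √d = [17; 4,1,7,1,4,34] (ℓ=6, even), read p_5/q_5
step 0: (17, 1)  from 17·(1,0) + (0,1)
step 1: (69, 4)  from 4·(17,1) + (1,0)
…
step 4: (757, 44)  from 1·(671,39) + (86,5)
step 5: (3699, 215)  from 4·(757,44) + (671,39)
(x₁, y₁) = (3699, 215);  3699² − 296·215² = 1 ✓

3699 215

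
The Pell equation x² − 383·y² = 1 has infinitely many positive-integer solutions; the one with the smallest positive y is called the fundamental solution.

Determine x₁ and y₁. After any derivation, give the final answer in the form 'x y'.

18768 959

[19; 1,1,3,19,3,1,1,38] for √383; ℓ=8 ⇒ convergent index 7
step 0: (19, 1)  from 19·(1,0) + (0,1)
…
step 2: (39, 2)  from 1·(20,1) + (19,1)
step 3: (137, 7)  from 3·(39,2) + (20,1)
…
step 6: (10705, 547)  from 1·(8063,412) + (2642,135)
step 7: (18768, 959)  from 1·(10705,547) + (8063,412)
→ (18768, 959).  Check: 18768²=352237824, 383·959²=352237823, difference 1.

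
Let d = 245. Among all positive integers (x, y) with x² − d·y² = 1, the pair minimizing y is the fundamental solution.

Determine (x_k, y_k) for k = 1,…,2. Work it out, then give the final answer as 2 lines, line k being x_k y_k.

[15; 1,1,1,7,6,7,1,1,1,30] for √245; ℓ=10 ⇒ convergent index 9
step 0: (15, 1)  from 15·(1,0) + (0,1)
step 1: (16, 1)  from 1·(15,1) + (1,0)
step 2: (31, 2)  from 1·(16,1) + (15,1)
…
step 5: (2207, 141)  from 6·(360,23) + (47,3)
step 6: (15809, 1010)  from 7·(2207,141) + (360,23)
step 7: (18016, 1151)  from 1·(15809,1010) + (2207,141)
step 8: (33825, 2161)  from 1·(18016,1151) + (15809,1010)
step 9: (51841, 3312)  from 1·(33825,2161) + (18016,1151)
→ (51841, 3312).  Check: 51841²=2687489281, 245·3312²=2687489280, difference 1.
k=2:  x_2 = 51841·51841+245·3312·3312 = 5374978561,  y_2 = 51841·3312+3312·51841 = 343394784

51841 3312
5374978561 343394784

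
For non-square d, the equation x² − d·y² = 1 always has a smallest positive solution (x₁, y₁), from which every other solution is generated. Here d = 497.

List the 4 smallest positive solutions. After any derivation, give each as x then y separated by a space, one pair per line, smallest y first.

1201887 53912
2889064721537 129592263888
6944658661946678751 311510514535059400
16693389930459326703284737 748800875565868281911712

√497 → a₀=22, period (3,2,2,5,6,5,2,2,3,44); ℓ=10 even so k=9
k=0  a_k=22  p_k/q_k = 22/1
k=1  a_k=3  p_k/q_k = 67/3
k=2  a_k=2  p_k/q_k = 156/7
k=3  a_k=2  p_k/q_k = 379/17
k=4  a_k=5  p_k/q_k = 2051/92
k=5  a_k=6  p_k/q_k = 12685/569
…
k=7  a_k=2  p_k/q_k = 143637/6443
k=8  a_k=2  p_k/q_k = 352750/15823
k=9  a_k=3  p_k/q_k = 1201887/53912
(x₁, y₁) = (1201887, 53912);  1201887² − 497·53912² = 1 ✓
(1201887+53912√497)^2 = 2889064721537 + 129592263888√497
(1201887+53912√497)^3 = 6944658661946678751 + 311510514535059400√497
(1201887+53912√497)^4 = 16693389930459326703284737 + 748800875565868281911712√497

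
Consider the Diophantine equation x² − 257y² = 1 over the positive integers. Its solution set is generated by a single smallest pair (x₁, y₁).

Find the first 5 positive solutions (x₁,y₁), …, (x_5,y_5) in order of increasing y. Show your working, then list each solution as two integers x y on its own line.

513 32
526337 32832
540021249 33685600
554061275137 34561392768
568466328269313 35459955294368

√257 = [16; 32, …], period ℓ=1 (odd) → k=1
k=0  a_k=16  p_k/q_k = 16/1
k=1  a_k=32  p_k/q_k = 513/32
→ (513, 32).  Check: 513²=263169, 257·32²=263168, difference 1.
(513+32√257)^2 = 526337 + 32832√257
(513+32√257)^3 = 540021249 + 33685600√257
(513+32√257)^4 = 554061275137 + 34561392768√257
(513+32√257)^5 = 568466328269313 + 35459955294368√257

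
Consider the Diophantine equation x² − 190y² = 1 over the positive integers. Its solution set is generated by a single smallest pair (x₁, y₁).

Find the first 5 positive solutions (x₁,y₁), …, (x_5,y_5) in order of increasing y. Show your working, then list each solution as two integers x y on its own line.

√190 → a₀=13, period (1,3,1,1,1,…,3,1,26); ℓ=14 even so k=13
i=0: a=13 ⇒ p=13, q=1
i=1: a=1 ⇒ p=14, q=1
i=2: a=3 ⇒ p=55, q=4
…
i=7: a=2 ⇒ p=1213, q=88
i=8: a=2 ⇒ p=2936, q=213
i=9: a=1 ⇒ p=4149, q=301
i=10: a=1 ⇒ p=7085, q=514
i=11: a=1 ⇒ p=11234, q=815
i=12: a=3 ⇒ p=40787, q=2959
i=13: a=1 ⇒ p=52021, q=3774
fundamental: x₁=52021, y₁=3774  (since 2706184441 − 190·14243076 = 1)
k=2:  x_2 = 52021·52021+190·3774·3774 = 5412368881,  y_2 = 52021·3774+3774·52021 = 392654508
k=3:  x_3 = 52021·5412368881+190·3774·392654508 = 563113683064981,  y_3 = 52021·392654508+3774·5412368881 = 40852560317562
k=4:  x_4 = 52021·563113683064981+190·3774·40852560317562 = 58587473808034384321,  y_4 = 52021·40852560317562+3774·563113683064981 = 4250382080167131096
k=5:  x_5 = 52021·58587473808034384321+190·3774·4250382080167131096 = 6095557949372399730460501,  y_5 = 52021·4250382080167131096+3774·58587473808034384321 = 442218252343896093172470

52021 3774
5412368881 392654508
563113683064981 40852560317562
58587473808034384321 4250382080167131096
6095557949372399730460501 442218252343896093172470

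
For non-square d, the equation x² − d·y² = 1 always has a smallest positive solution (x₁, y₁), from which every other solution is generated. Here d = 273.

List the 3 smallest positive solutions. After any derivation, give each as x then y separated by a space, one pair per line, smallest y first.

727 44
1057057 63976
1536960151 93021060

√273 = [16; 1,1,10,1,1,32, …], period ℓ=6 (even) → k=5
step 0: (16, 1)  from 16·(1,0) + (0,1)
…
step 4: (380, 23)  from 1·(347,21) + (33,2)
step 5: (727, 44)  from 1·(380,23) + (347,21)
fundamental: x₁=727, y₁=44  (since 528529 − 273·1936 = 1)
n=2: (727,44)∘(727,44) = (727·727+273·44·44, 727·44+44·727) = (1057057,63976)
n=3: (1057057,63976)∘(727,44) = (727·1057057+273·44·63976, 727·63976+44·1057057) = (1536960151,93021060)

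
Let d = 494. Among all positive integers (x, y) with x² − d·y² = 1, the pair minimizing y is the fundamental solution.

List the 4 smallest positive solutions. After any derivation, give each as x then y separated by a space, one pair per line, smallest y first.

√494 = [22; 4,2,2,1,2,1,2,2,4,44, …], period ℓ=10 (even) → k=9
a_0=22:  p_0=22·1+0=22,  q_0=22·0+1=1
a_1=4:  p_1=4·22+1=89,  q_1=4·1+0=4
a_2=2:  p_2=2·89+22=200,  q_2=2·4+1=9
a_3=2:  p_3=2·200+89=489,  q_3=2·9+4=22
a_4=1:  p_4=1·489+200=689,  q_4=1·22+9=31
a_5=2:  p_5=2·689+489=1867,  q_5=2·31+22=84
…
a_7=2:  p_7=2·2556+1867=6979,  q_7=2·115+84=314
a_8=2:  p_8=2·6979+2556=16514,  q_8=2·314+115=743
a_9=4:  p_9=4·16514+6979=73035,  q_9=4·743+314=3286
fundamental: x₁=73035, y₁=3286  (since 5334111225 − 494·10797796 = 1)
n=2: (73035,3286)∘(73035,3286) = (73035·73035+494·3286·3286, 73035·3286+3286·73035) = (10668222449,479986020)
n=3: (10668222449,479986020)∘(73035,3286) = (73035·10668222449+494·3286·479986020, 73035·479986020+3286·10668222449) = (1558307253052395,70111557938114)
n=4: (1558307253052395,70111557938114)∘(73035,3286) = (73035·1558307253052395+494·3286·70111557938114, 73035·70111557938114+3286·1558307253052395) = (227621940442695115201,10241195267540325960)

73035 3286
10668222449 479986020
1558307253052395 70111557938114
227621940442695115201 10241195267540325960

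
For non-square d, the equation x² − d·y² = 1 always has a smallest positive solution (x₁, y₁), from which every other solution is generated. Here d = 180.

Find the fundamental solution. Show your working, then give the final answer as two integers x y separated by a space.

161 12

√180 → a₀=13, period (2,2,2,26); ℓ=4 even so k=3
i=0: a=13 ⇒ p=13, q=1
i=1: a=2 ⇒ p=27, q=2
i=2: a=2 ⇒ p=67, q=5
i=3: a=2 ⇒ p=161, q=12
fundamental: x₁=161, y₁=12  (since 25921 − 180·144 = 1)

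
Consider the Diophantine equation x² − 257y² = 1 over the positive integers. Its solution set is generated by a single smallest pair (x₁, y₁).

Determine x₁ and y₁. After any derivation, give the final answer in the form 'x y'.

513 32

√257 → a₀=16, period (32); ℓ=1 odd so k=1
i=0: a=16 ⇒ p=16, q=1
i=1: a=32 ⇒ p=513, q=32
(x₁, y₁) = (513, 32);  513² − 257·32² = 1 ✓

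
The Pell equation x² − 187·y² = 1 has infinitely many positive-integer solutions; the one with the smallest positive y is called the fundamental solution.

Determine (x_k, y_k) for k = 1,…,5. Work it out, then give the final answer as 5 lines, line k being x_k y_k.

1682 123
5658247 413772
19034341226 1391928885
64031518226017 4682448355368
215402008277979962 15751754875529067

√187 → a₀=13, period (1,2,13,2,1,26); ℓ=6 even so k=5
i=0: a=13 ⇒ p=13, q=1
i=1: a=1 ⇒ p=14, q=1
i=2: a=2 ⇒ p=41, q=3
i=3: a=13 ⇒ p=547, q=40
i=4: a=2 ⇒ p=1135, q=83
i=5: a=1 ⇒ p=1682, q=123
→ (1682, 123).  Check: 1682²=2829124, 187·123²=2829123, difference 1.
(x_2, y_2) = (1682·1682 + 187·123·123, 1682·123 + 123·1682) = (5658247, 413772)
(x_3, y_3) = (1682·5658247 + 187·123·413772, 1682·413772 + 123·5658247) = (19034341226, 1391928885)
(x_4, y_4) = (1682·19034341226 + 187·123·1391928885, 1682·1391928885 + 123·19034341226) = (64031518226017, 4682448355368)
(x_5, y_5) = (1682·64031518226017 + 187·123·4682448355368, 1682·4682448355368 + 123·64031518226017) = (215402008277979962, 15751754875529067)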